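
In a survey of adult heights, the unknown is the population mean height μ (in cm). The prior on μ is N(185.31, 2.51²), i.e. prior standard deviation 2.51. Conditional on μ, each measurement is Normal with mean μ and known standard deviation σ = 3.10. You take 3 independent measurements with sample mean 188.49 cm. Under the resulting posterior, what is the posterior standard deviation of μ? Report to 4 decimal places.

For Normal data with known variance σ², a Normal(μ₀, σ₀²) prior on μ is conjugate. Posterior precision = 1/σ₀² + n/σ²; posterior mean is the precision-weighted average of μ₀ and x̄.
σ₀² = 2.51² = 6.3001, σ² = 3.10² = 9.61; σ² + n·σ₀² = 9.61 + 3·6.3001 = 28.5103.
Posterior precision = 1/σ₀² + n/σ² = 1/6.3001 + 3/9.61 = (σ² + n·σ₀²)/(σ₀²σ²) = 28.5103/(6.3001·9.61); posterior variance σₙ² = σ₀²σ²/(σ² + n·σ₀²) = 6.3001·9.61/28.5103 = 2.123582.
Posterior SD = √σₙ² = √(6.3001·9.61/28.5103) = 1.4573.

1.4573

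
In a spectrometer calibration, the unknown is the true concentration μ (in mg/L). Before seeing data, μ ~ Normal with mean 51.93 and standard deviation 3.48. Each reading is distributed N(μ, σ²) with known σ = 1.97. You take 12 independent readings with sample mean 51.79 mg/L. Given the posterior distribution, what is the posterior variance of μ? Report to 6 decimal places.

0.314996

For Normal data with known variance σ², a Normal(μ₀, σ₀²) prior on μ is conjugate. Posterior precision = 1/σ₀² + n/σ²; posterior mean is the precision-weighted average of μ₀ and x̄.
σ₀² = 3.48² = 12.1104, σ² = 1.97² = 3.8809; σ² + n·σ₀² = 3.8809 + 12·12.1104 = 149.2057.
Posterior precision = 1/σ₀² + n/σ² = 1/12.1104 + 12/3.8809 = (σ² + n·σ₀²)/(σ₀²σ²) = 149.2057/(12.1104·3.8809); posterior variance σₙ² = σ₀²σ²/(σ² + n·σ₀²) = 12.1104·3.8809/149.2057 = 0.314996.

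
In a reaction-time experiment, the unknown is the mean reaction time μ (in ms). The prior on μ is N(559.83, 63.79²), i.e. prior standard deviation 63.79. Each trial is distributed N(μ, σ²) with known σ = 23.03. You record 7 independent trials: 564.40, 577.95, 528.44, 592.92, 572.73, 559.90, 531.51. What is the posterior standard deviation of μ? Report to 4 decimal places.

For Normal data with known variance σ², a Normal(μ₀, σ₀²) prior on μ is conjugate. Posterior precision = 1/σ₀² + n/σ²; posterior mean is the precision-weighted average of μ₀ and x̄.
σ₀² = 63.79² = 4069.1641, σ² = 23.03² = 530.3809; σ² + n·σ₀² = 530.3809 + 7·4069.1641 = 29014.5296.
Posterior precision = 1/σ₀² + n/σ² = 1/4069.1641 + 7/530.3809 = (σ² + n·σ₀²)/(σ₀²σ²) = 29014.5296/(4069.1641·530.3809); posterior variance σₙ² = σ₀²σ²/(σ² + n·σ₀²) = 4069.1641·530.3809/29014.5296 = 74.383660.
Posterior SD = √σₙ² = √(4069.1641·530.3809/29014.5296) = 8.6246.

8.6246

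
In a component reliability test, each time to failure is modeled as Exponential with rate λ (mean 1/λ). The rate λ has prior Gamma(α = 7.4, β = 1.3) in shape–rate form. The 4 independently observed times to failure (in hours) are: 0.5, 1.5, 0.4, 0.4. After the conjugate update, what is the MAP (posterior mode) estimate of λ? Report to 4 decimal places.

With a Gamma(shape α, rate β) prior on the exponential rate λ, the posterior after n observations with total T = Σxᵢ is Gamma(α+n, β+T).
Sum of observations T = 2.8 hours; n = 4.
Posterior: Gamma(7.4+4, 1.3+2.8) = Gamma(11.4, 4.1).
Mode = (α−1)/β = 2.5366.

2.5366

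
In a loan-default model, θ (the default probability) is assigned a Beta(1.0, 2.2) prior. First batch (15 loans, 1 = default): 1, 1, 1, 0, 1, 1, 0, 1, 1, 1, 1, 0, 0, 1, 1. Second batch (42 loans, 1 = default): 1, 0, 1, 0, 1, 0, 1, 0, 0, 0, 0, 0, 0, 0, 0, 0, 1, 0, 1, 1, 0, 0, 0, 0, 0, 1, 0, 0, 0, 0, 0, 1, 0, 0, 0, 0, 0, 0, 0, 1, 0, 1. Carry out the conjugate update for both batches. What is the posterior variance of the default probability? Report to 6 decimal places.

The Beta prior is conjugate to a Binomial/Bernoulli likelihood; the update adds successes to α and failures to β.
After batch 1: Beta(1.0+11, 2.2+4) = Beta(12.0, 6.2).
After batch 2: Beta(12.0+11, 6.2+31) = Beta(23.0, 37.2).
Var = αβ/((α+β)²(α+β+1)) = 23.0·37.2/(60.2²·61.2) = 0.003858.

0.003858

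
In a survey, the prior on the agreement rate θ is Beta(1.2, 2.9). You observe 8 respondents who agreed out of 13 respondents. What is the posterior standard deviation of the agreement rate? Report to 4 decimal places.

0.1172

The Beta prior is conjugate to a Binomial/Bernoulli likelihood; the update adds successes to α and failures to β.
Posterior: Beta(α+k, β+n−k) = Beta(1.2+8, 2.9+5) = Beta(9.2, 7.9).
Var = αβ/((α+β)²(α+β+1)) = 9.2·7.9/(17.1²·18.1) = 0.01373233; SD = √0.01373233 = 0.1172.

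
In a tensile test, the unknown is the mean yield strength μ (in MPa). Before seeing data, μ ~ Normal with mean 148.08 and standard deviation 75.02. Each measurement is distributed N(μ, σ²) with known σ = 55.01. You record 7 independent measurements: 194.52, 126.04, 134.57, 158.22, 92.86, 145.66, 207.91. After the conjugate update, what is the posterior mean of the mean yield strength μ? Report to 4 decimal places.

For Normal data with known variance σ², a Normal(μ₀, σ₀²) prior on μ is conjugate. Posterior precision = 1/σ₀² + n/σ²; posterior mean is the precision-weighted average of μ₀ and x̄.
Σxᵢ = 194.52 + 126.04 + 134.57 + 158.22 + 92.86 + 145.66 + 207.91 = 1059.78, so n·x̄ = 1059.78.
σ₀² = 75.02² = 5628.0004, σ² = 55.01² = 3026.1001; σ² + n·σ₀² = 3026.1001 + 7·5628.0004 = 42422.1029.
Posterior mean = (μ₀/σ₀² + n·x̄/σ²)/(1/σ₀² + n/σ²) = (σ²·μ₀ + σ₀²·n·x̄)/(σ² + n·σ₀²) = (3026.1001·148.08 + 5628.0004·1059.78)/42422.1029 = 6412547.16672/42422.1029 = 151.1605.

151.1605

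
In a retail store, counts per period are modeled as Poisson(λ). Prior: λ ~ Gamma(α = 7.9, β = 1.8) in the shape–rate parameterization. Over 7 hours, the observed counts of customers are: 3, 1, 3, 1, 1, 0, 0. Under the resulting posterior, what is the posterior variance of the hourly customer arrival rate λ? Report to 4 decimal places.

0.2182

With a Gamma(shape α, rate β) prior, the Poisson likelihood is conjugate: the posterior is Gamma(α + ΣXᵢ, β + n).
Sum of counts S = 9 over n = 7 hours.
Posterior: Gamma(α+S, β+n) = Gamma(7.9+9, 1.8+7) = Gamma(16.9, 8.8).
Var = α/β² = 16.9/8.8² = 0.2182.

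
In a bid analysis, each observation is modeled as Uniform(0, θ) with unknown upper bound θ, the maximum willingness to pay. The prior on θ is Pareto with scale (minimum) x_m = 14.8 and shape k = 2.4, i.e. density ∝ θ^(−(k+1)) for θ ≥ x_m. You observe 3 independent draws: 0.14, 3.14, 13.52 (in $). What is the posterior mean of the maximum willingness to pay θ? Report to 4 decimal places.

18.1636

A Pareto(scale x_m, shape k) prior on the upper bound θ of Uniform(0, θ) is conjugate: posterior is Pareto(max(x_m, max xᵢ), k + n).
Sample maximum = 13.52; prior scale x_m = 14.8 → posterior scale = max = 14.80.
Posterior shape = 2.4 + 3 = 5.4.
E[θ|data] = k·x_m/(k−1) = 5.4·14.80/4.4 = 18.1636.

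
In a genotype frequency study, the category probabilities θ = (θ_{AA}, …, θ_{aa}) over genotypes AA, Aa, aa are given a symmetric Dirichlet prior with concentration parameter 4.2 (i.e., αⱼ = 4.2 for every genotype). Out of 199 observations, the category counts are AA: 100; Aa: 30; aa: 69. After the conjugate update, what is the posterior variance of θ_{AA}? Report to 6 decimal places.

The Dirichlet prior is conjugate to the Multinomial likelihood: each posterior αⱼ = prior αⱼ + observed count nⱼ.
Posterior concentration: (104.2, 34.2, 73.2), total = 211.6.
Var[θ_j] = α_j(Σα−α_j)/((Σα)²(Σα+1)) = 104.2·107.4/(211.6²·212.6) = 0.001176.

0.001176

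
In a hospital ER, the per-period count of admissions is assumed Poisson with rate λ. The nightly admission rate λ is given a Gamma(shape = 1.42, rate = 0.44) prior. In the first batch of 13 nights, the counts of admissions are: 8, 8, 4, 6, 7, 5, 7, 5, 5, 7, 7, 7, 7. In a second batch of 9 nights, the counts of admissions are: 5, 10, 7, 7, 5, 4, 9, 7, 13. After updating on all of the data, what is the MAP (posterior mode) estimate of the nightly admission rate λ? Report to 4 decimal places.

6.7032

With a Gamma(shape α, rate β) prior, the Poisson likelihood is conjugate: the posterior is Gamma(α + ΣXᵢ, β + n).
Batch 1: sum of counts S = 83 over n = 13 nights.
After batch 1: Gamma(α+S, β+n) = Gamma(1.42+83, 0.44+13) = Gamma(84.42, 13.44).
Batch 2: sum of counts S = 67 over n = 9 nights.
After batch 2: Gamma(α+S, β+n) = Gamma(84.42+67, 13.44+9) = Gamma(151.42, 22.44).
Mode of Gamma(α,β) for α≥1 is (α−1)/β = 150.42/22.44 = 6.7032.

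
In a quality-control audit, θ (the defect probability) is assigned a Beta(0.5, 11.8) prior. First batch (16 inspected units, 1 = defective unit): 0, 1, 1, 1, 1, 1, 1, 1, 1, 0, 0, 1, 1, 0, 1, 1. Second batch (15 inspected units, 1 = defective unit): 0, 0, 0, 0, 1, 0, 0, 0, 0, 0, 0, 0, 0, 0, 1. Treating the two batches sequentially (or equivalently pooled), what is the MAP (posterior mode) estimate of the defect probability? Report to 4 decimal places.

The Beta prior is conjugate to a Binomial/Bernoulli likelihood; the update adds successes to α and failures to β.
After batch 1: Beta(0.5+12, 11.8+4) = Beta(12.5, 15.8).
After batch 2: Beta(12.5+2, 15.8+13) = Beta(14.5, 28.8).
Mode of Beta(a,b) for a,b>1 is (a−1)/(a+b−2) = 13.5/41.3 = 0.3269.

0.3269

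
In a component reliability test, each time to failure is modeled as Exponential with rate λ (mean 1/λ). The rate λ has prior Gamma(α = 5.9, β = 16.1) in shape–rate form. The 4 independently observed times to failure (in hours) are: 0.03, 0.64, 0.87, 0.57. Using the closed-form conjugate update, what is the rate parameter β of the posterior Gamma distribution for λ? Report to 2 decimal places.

With a Gamma(shape α, rate β) prior on the exponential rate λ, the posterior after n observations with total T = Σxᵢ is Gamma(α+n, β+T).
Sum of observations T = 2.11 hours; n = 4.
Posterior: Gamma(5.9+4, 16.1+2.11) = Gamma(9.9, 18.21).
Posterior β = 18.21.

18.21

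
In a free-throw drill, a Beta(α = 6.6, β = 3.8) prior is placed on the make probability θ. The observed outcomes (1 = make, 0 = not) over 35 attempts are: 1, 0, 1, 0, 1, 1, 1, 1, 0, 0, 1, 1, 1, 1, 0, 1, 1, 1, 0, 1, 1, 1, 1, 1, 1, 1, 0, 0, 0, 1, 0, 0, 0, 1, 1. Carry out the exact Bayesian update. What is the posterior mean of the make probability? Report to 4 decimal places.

0.6520

The Beta prior is conjugate to a Binomial/Bernoulli likelihood; the update adds successes to α and failures to β.
Posterior: Beta(α+k, β+n−k) = Beta(6.6+23, 3.8+12) = Beta(29.6, 15.8).
Posterior mean = α/(α+β) = 29.6/45.4 = 0.6520.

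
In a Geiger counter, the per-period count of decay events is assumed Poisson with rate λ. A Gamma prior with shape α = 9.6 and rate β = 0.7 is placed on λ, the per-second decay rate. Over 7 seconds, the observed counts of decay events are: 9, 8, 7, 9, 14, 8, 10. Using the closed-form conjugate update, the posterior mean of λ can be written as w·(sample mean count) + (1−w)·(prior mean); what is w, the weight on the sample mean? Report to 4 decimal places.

With a Gamma(shape α, rate β) prior, the Poisson likelihood is conjugate: the posterior is Gamma(α + ΣXᵢ, β + n).
Posterior mean = (α₀+S)/(β₀+n) = [n/(β₀+n)]·(S/n) + [β₀/(β₀+n)]·(α₀/β₀), so only n and β₀ enter the weight.
Weight on data w = n/(β₀+n) = 7/(0.7+7) = 7/7.7 = 0.9091.

0.9091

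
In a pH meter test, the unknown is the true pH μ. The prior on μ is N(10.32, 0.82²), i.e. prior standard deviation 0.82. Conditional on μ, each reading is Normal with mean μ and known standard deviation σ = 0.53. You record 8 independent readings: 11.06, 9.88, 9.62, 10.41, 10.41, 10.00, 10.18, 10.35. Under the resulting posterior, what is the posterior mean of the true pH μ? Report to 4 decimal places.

For Normal data with known variance σ², a Normal(μ₀, σ₀²) prior on μ is conjugate. Posterior precision = 1/σ₀² + n/σ²; posterior mean is the precision-weighted average of μ₀ and x̄.
Σxᵢ = 11.06 + 9.88 + 9.62 + 10.41 + 10.41 + 10.00 + 10.18 + 10.35 = 81.91, so n·x̄ = 81.91.
σ₀² = 0.82² = 0.6724, σ² = 0.53² = 0.2809; σ² + n·σ₀² = 0.2809 + 8·0.6724 = 5.6601.
Posterior mean = (μ₀/σ₀² + n·x̄/σ²)/(1/σ₀² + n/σ²) = (σ²·μ₀ + σ₀²·n·x̄)/(σ² + n·σ₀²) = (0.2809·10.32 + 0.6724·81.91)/5.6601 = 57.975172/5.6601 = 10.2428.

10.2428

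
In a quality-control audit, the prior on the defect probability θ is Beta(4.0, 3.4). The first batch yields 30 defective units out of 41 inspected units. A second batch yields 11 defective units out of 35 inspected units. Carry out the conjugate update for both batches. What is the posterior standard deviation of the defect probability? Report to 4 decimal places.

0.0543

The Beta prior is conjugate to a Binomial/Bernoulli likelihood; the update adds successes to α and failures to β.
After batch 1: Beta(4.0+30, 3.4+11) = Beta(34.0, 14.4).
After batch 2: Beta(34.0+11, 14.4+24) = Beta(45.0, 38.4).
Var = αβ/((α+β)²(α+β+1)) = 45.0·38.4/(83.4²·84.4) = 0.00294353; SD = √0.00294353 = 0.0543.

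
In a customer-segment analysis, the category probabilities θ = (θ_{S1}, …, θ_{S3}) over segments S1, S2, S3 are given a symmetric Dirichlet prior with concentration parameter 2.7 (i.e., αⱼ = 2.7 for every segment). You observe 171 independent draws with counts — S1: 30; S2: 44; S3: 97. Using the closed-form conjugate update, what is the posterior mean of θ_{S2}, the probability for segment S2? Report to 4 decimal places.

The Dirichlet prior is conjugate to the Multinomial likelihood: each posterior αⱼ = prior αⱼ + observed count nⱼ.
Posterior concentration: (32.7, 46.7, 99.7), total = 179.1.
E[θ_{S2}|data] = α_{S2}/Σα = 46.7/179.1 = 0.2607.

0.2607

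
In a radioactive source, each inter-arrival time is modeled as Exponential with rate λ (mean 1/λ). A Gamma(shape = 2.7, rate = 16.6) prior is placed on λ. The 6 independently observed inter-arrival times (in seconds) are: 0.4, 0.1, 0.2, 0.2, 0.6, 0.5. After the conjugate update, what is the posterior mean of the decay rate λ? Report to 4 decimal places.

With a Gamma(shape α, rate β) prior on the exponential rate λ, the posterior after n observations with total T = Σxᵢ is Gamma(α+n, β+T).
Sum of observations T = 2.0 seconds; n = 6.
Posterior: Gamma(2.7+6, 16.6+2.0) = Gamma(8.7, 18.6).
Posterior mean of λ = α/β = 8.7/18.6 = 0.4677.

0.4677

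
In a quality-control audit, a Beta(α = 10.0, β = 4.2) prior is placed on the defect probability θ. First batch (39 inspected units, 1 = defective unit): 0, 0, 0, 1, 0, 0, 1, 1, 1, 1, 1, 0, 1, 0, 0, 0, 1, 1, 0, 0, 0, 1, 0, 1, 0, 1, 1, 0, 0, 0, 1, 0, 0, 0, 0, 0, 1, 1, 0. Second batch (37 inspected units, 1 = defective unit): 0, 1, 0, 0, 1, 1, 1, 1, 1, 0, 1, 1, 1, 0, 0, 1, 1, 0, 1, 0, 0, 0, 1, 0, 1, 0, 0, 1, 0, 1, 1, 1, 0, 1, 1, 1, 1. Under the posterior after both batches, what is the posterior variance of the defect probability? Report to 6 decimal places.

0.002730

The Beta prior is conjugate to a Binomial/Bernoulli likelihood; the update adds successes to α and failures to β.
After batch 1: Beta(10.0+16, 4.2+23) = Beta(26.0, 27.2).
After batch 2: Beta(26.0+22, 27.2+15) = Beta(48.0, 42.2).
Var = αβ/((α+β)²(α+β+1)) = 48.0·42.2/(90.2²·91.2) = 0.002730.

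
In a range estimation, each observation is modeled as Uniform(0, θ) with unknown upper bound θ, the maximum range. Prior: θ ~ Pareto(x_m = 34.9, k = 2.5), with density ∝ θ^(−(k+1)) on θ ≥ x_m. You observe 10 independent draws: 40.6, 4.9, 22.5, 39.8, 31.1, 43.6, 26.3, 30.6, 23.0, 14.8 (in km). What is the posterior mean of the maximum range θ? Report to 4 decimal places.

A Pareto(scale x_m, shape k) prior on the upper bound θ of Uniform(0, θ) is conjugate: posterior is Pareto(max(x_m, max xᵢ), k + n).
Sample maximum = 43.6; prior scale x_m = 34.9 → posterior scale = max = 43.6.
Posterior shape = 2.5 + 10 = 12.5.
E[θ|data] = k·x_m/(k−1) = 12.5·43.6/11.5 = 47.3913.

47.3913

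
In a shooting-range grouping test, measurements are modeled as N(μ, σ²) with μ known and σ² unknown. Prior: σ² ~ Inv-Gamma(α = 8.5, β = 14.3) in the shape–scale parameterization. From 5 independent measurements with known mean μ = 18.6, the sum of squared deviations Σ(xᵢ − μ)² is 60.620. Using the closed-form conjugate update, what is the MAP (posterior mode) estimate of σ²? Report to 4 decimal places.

3.7175

With known mean μ and an Inverse-Gamma(α, β) prior on σ², the Normal likelihood is conjugate: posterior is Inv-Gamma(α + n/2, β + Σ(xᵢ−μ)²/2).
Posterior: Inv-Gamma(8.5 + 5/2, 14.3 + 60.620/2) = Inv-Gamma(11.00, 44.6100).
Mode = β/(α+1) = 44.6100/12.00 = 3.7175.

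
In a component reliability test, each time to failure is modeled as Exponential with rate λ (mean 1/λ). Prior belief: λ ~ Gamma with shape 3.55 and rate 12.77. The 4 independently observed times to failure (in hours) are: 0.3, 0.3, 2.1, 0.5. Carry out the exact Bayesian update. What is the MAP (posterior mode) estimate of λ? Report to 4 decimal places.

0.4101

With a Gamma(shape α, rate β) prior on the exponential rate λ, the posterior after n observations with total T = Σxᵢ is Gamma(α+n, β+T).
Sum of observations T = 3.2 hours; n = 4.
Posterior: Gamma(3.55+4, 12.77+3.2) = Gamma(7.55, 15.97).
Mode = (α−1)/β = 0.4101.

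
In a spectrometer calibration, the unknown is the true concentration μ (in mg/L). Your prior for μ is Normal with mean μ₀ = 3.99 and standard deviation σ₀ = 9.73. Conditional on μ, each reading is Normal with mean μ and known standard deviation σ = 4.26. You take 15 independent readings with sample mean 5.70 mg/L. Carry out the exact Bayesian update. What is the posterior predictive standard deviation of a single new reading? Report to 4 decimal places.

4.3980

For Normal data with known variance σ², a Normal(μ₀, σ₀²) prior on μ is conjugate. Posterior precision = 1/σ₀² + n/σ²; posterior mean is the precision-weighted average of μ₀ and x̄.
σ₀² = 9.73² = 94.6729, σ² = 4.26² = 18.1476; σ² + n·σ₀² = 18.1476 + 15·94.6729 = 1438.2411.
Posterior precision = 1/σ₀² + n/σ² = 1/94.6729 + 15/18.1476 = (σ² + n·σ₀²)/(σ₀²σ²) = 1438.2411/(94.6729·18.1476); posterior variance σₙ² = σ₀²σ²/(σ² + n·σ₀²) = 94.6729·18.1476/1438.2411 = 1.194574.
Predictive variance for one new observation = σₙ² + σ² = 94.6729·18.1476/1438.2411 + 18.1476 = σ²·(σ₀² + 1438.2411)/1438.2411 = 18.1476·1532.914/1438.2411 = 19.342174; SD = √(18.1476·1532.914/1438.2411) = 4.3980.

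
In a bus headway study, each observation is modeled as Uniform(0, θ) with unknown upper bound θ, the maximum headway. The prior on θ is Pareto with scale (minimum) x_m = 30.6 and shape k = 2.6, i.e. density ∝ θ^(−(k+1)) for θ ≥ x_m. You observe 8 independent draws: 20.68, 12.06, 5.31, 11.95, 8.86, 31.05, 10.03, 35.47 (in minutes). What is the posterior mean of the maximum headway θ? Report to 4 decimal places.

A Pareto(scale x_m, shape k) prior on the upper bound θ of Uniform(0, θ) is conjugate: posterior is Pareto(max(x_m, max xᵢ), k + n).
Sample maximum = 35.47; prior scale x_m = 30.6 → posterior scale = max = 35.47.
Posterior shape = 2.6 + 8 = 10.6.
E[θ|data] = k·x_m/(k−1) = 10.6·35.47/9.6 = 39.1648.

39.1648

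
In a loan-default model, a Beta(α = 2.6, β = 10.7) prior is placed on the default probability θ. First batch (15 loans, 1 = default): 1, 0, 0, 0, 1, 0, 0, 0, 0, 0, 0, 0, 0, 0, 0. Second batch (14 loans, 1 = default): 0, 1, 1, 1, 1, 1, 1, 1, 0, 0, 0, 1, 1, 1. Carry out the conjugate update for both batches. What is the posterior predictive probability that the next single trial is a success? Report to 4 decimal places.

The Beta prior is conjugate to a Binomial/Bernoulli likelihood; the update adds successes to α and failures to β.
After batch 1: Beta(2.6+2, 10.7+13) = Beta(4.6, 23.7).
After batch 2: Beta(4.6+10, 23.7+4) = Beta(14.6, 27.7).
For a single future Bernoulli trial, P(success | data) = α/(α+β) = 0.3452.

0.3452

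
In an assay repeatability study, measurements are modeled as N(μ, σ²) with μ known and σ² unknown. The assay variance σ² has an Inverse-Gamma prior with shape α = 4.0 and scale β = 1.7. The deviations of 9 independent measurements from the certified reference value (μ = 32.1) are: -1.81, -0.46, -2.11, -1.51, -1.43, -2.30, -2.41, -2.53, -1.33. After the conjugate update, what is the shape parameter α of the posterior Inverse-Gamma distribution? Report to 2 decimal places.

With known mean μ and an Inverse-Gamma(α, β) prior on σ², the Normal likelihood is conjugate: posterior is Inv-Gamma(α + n/2, β + Σ(xᵢ−μ)²/2).
Σ(xᵢ−μ)² = (-1.81)² + (-0.46)² + (-2.11)² + (-1.51)² + (-1.43)² + (-2.30)² + (-2.41)² + (-2.53)² + (-1.33)² = 31.5327.
Posterior: Inv-Gamma(4.0 + 9/2, 1.7 + 31.5327/2) = Inv-Gamma(8.50, 17.46635).
Posterior α = 8.50.

8.50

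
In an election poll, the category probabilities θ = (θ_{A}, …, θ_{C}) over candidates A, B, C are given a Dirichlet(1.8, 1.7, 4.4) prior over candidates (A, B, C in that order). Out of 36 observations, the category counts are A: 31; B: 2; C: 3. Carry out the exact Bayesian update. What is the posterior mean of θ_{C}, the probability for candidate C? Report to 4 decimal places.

0.1686

The Dirichlet prior is conjugate to the Multinomial likelihood: each posterior αⱼ = prior αⱼ + observed count nⱼ.
Posterior concentration: (32.8, 3.7, 7.4), total = 43.9.
E[θ_{C}|data] = α_{C}/Σα = 7.4/43.9 = 0.1686.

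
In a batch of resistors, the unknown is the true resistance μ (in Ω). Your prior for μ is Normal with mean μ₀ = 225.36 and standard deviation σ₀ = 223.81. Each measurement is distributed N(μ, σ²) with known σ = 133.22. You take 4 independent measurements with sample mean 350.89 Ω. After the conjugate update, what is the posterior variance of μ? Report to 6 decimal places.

4075.865091

For Normal data with known variance σ², a Normal(μ₀, σ₀²) prior on μ is conjugate. Posterior precision = 1/σ₀² + n/σ²; posterior mean is the precision-weighted average of μ₀ and x̄.
σ₀² = 223.81² = 50090.9161, σ² = 133.22² = 17747.5684; σ² + n·σ₀² = 17747.5684 + 4·50090.9161 = 218111.2328.
Posterior precision = 1/σ₀² + n/σ² = 1/50090.9161 + 4/17747.5684 = (σ² + n·σ₀²)/(σ₀²σ²) = 218111.2328/(50090.9161·17747.5684); posterior variance σₙ² = σ₀²σ²/(σ² + n·σ₀²) = 50090.9161·17747.5684/218111.2328 = 4075.865091.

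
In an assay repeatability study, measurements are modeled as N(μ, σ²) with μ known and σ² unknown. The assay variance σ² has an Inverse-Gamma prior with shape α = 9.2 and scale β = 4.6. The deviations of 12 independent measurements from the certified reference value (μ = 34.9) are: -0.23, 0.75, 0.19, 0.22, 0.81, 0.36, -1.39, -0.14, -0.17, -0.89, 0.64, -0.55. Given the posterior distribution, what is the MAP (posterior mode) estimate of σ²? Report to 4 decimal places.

0.4374

With known mean μ and an Inverse-Gamma(α, β) prior on σ², the Normal likelihood is conjugate: posterior is Inv-Gamma(α + n/2, β + Σ(xᵢ−μ)²/2).
Σ(xᵢ−μ)² = (-0.23)² + (0.75)² + (0.19)² + (0.22)² + (0.81)² + (0.36)² + (-1.39)² + (-0.14)² + (-0.17)² + (-0.89)² + (0.64)² + (-0.55)² = 4.9704.
Posterior: Inv-Gamma(9.2 + 12/2, 4.6 + 4.9704/2) = Inv-Gamma(15.20, 7.08520).
Mode = β/(α+1) = 7.08520/16.20 = 0.4374.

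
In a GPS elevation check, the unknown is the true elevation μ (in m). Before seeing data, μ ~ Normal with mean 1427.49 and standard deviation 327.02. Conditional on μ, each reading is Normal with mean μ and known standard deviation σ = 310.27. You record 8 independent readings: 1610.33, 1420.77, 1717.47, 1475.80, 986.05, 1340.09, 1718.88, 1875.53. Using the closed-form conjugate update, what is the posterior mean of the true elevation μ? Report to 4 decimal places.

1508.9490

For Normal data with known variance σ², a Normal(μ₀, σ₀²) prior on μ is conjugate. Posterior precision = 1/σ₀² + n/σ²; posterior mean is the precision-weighted average of μ₀ and x̄.
Σxᵢ = 1610.33 + 1420.77 + 1717.47 + 1475.80 + 986.05 + 1340.09 + 1718.88 + 1875.53 = 12144.92, so n·x̄ = 12144.92.
σ₀² = 327.02² = 106942.0804, σ² = 310.27² = 96267.4729; σ² + n·σ₀² = 96267.4729 + 8·106942.0804 = 951804.1161.
Posterior mean = (μ₀/σ₀² + n·x̄/σ²)/(1/σ₀² + n/σ²) = (σ²·μ₀ + σ₀²·n·x̄)/(σ² + n·σ₀²) = (96267.4729·1427.49 + 106942.0804·12144.92)/951804.1161 = 1436223865.981589/951804.1161 = 1508.9490.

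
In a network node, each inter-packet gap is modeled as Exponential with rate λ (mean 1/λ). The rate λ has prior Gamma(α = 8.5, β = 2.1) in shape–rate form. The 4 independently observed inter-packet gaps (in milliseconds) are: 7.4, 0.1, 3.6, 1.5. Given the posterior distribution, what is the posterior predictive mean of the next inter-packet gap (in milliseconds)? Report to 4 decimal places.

1.2783

With a Gamma(shape α, rate β) prior on the exponential rate λ, the posterior after n observations with total T = Σxᵢ is Gamma(α+n, β+T).
Sum of observations T = 12.6 milliseconds; n = 4.
Posterior: Gamma(8.5+4, 2.1+12.6) = Gamma(12.5, 14.7).
The predictive distribution for the next observation is Lomax; its mean is β/(α−1) = 14.7/11.5 = 1.2783.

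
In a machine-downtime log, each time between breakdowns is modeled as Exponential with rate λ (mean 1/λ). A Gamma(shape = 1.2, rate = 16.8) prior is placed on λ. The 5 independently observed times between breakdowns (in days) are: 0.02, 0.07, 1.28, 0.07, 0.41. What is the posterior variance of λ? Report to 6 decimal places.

With a Gamma(shape α, rate β) prior on the exponential rate λ, the posterior after n observations with total T = Σxᵢ is Gamma(α+n, β+T).
Sum of observations T = 1.85 days; n = 5.
Posterior: Gamma(1.2+5, 16.8+1.85) = Gamma(6.2, 18.65).
Var = α/β² = 0.017825.

0.017825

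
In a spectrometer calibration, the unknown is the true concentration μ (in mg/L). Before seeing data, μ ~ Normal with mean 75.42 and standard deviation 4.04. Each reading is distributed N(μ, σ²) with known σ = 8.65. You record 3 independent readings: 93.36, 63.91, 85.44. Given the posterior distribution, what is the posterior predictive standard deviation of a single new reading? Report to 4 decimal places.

For Normal data with known variance σ², a Normal(μ₀, σ₀²) prior on μ is conjugate. Posterior precision = 1/σ₀² + n/σ²; posterior mean is the precision-weighted average of μ₀ and x̄.
σ₀² = 4.04² = 16.3216, σ² = 8.65² = 74.8225; σ² + n·σ₀² = 74.8225 + 3·16.3216 = 123.7873.
Posterior precision = 1/σ₀² + n/σ² = 1/16.3216 + 3/74.8225 = (σ² + n·σ₀²)/(σ₀²σ²) = 123.7873/(16.3216·74.8225); posterior variance σₙ² = σ₀²σ²/(σ² + n·σ₀²) = 16.3216·74.8225/123.7873 = 9.865494.
Predictive variance for one new observation = σₙ² + σ² = 16.3216·74.8225/123.7873 + 74.8225 = σ²·(σ₀² + 123.7873)/123.7873 = 74.8225·140.1089/123.7873 = 84.687994; SD = √(74.8225·140.1089/123.7873) = 9.2026.

9.2026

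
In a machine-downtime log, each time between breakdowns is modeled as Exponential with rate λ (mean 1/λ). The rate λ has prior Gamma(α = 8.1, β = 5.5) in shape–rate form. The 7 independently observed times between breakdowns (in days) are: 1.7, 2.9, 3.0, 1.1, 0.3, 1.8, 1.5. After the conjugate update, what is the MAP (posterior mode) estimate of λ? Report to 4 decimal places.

0.7921

With a Gamma(shape α, rate β) prior on the exponential rate λ, the posterior after n observations with total T = Σxᵢ is Gamma(α+n, β+T).
Sum of observations T = 12.3 days; n = 7.
Posterior: Gamma(8.1+7, 5.5+12.3) = Gamma(15.1, 17.8).
Mode = (α−1)/β = 0.7921.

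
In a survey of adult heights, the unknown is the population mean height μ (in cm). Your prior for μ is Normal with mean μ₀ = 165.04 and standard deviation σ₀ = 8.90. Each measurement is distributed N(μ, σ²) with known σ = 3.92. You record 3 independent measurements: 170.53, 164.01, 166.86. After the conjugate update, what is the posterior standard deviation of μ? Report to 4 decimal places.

For Normal data with known variance σ², a Normal(μ₀, σ₀²) prior on μ is conjugate. Posterior precision = 1/σ₀² + n/σ²; posterior mean is the precision-weighted average of μ₀ and x̄.
σ₀² = 8.90² = 79.21, σ² = 3.92² = 15.3664; σ² + n·σ₀² = 15.3664 + 3·79.21 = 252.9964.
Posterior precision = 1/σ₀² + n/σ² = 1/79.21 + 3/15.3664 = (σ² + n·σ₀²)/(σ₀²σ²) = 252.9964/(79.21·15.3664); posterior variance σₙ² = σ₀²σ²/(σ² + n·σ₀²) = 79.21·15.3664/252.9964 = 4.811027.
Posterior SD = √σₙ² = √(79.21·15.3664/252.9964) = 2.1934.

2.1934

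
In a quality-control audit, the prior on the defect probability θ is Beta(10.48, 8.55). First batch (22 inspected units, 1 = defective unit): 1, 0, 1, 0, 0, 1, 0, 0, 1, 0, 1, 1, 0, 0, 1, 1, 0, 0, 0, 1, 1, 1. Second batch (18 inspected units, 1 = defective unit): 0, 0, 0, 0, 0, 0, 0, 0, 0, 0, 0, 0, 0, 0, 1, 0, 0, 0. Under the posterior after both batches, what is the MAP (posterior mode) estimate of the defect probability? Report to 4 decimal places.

The Beta prior is conjugate to a Binomial/Bernoulli likelihood; the update adds successes to α and failures to β.
After batch 1: Beta(10.48+11, 8.55+11) = Beta(21.48, 19.55).
After batch 2: Beta(21.48+1, 19.55+17) = Beta(22.48, 36.55).
Mode of Beta(a,b) for a,b>1 is (a−1)/(a+b−2) = 21.48/57.03 = 0.3766.

0.3766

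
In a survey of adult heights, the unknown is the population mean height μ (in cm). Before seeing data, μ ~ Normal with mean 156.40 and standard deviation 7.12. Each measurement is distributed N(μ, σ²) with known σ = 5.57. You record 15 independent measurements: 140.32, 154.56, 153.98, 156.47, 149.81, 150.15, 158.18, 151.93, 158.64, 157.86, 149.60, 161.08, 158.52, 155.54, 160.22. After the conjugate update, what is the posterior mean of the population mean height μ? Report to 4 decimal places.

154.5335

For Normal data with known variance σ², a Normal(μ₀, σ₀²) prior on μ is conjugate. Posterior precision = 1/σ₀² + n/σ²; posterior mean is the precision-weighted average of μ₀ and x̄.
Σxᵢ = 140.32 + 154.56 + 153.98 + 156.47 + 149.81 + 150.15 + 158.18 + 151.93 + 158.64 + 157.86 + 149.60 + 161.08 + 158.52 + 155.54 + 160.22 = 2316.86, so n·x̄ = 2316.86.
σ₀² = 7.12² = 50.6944, σ² = 5.57² = 31.0249; σ² + n·σ₀² = 31.0249 + 15·50.6944 = 791.4409.
Posterior mean = (μ₀/σ₀² + n·x̄/σ²)/(1/σ₀² + n/σ²) = (σ²·μ₀ + σ₀²·n·x̄)/(σ² + n·σ₀²) = (31.0249·156.40 + 50.6944·2316.86)/791.4409 = 122304.121944/791.4409 = 154.5335.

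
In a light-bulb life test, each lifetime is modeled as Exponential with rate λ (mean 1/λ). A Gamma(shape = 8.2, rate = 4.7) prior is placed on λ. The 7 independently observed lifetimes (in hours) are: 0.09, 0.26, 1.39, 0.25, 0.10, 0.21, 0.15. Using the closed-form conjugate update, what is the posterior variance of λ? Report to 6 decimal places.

With a Gamma(shape α, rate β) prior on the exponential rate λ, the posterior after n observations with total T = Σxᵢ is Gamma(α+n, β+T).
Sum of observations T = 2.45 hours; n = 7.
Posterior: Gamma(8.2+7, 4.7+2.45) = Gamma(15.2, 7.15).
Var = α/β² = 0.297325.

0.297325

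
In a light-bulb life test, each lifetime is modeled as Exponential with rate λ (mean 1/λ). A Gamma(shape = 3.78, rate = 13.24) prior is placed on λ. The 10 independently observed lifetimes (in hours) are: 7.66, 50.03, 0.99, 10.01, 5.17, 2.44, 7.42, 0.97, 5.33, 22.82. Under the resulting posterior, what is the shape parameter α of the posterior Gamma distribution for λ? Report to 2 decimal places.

13.78

With a Gamma(shape α, rate β) prior on the exponential rate λ, the posterior after n observations with total T = Σxᵢ is Gamma(α+n, β+T).
Sum of observations T = 112.84 hours; n = 10.
Posterior: Gamma(3.78+10, 13.24+112.84) = Gamma(13.78, 126.08).
Posterior α = 13.78.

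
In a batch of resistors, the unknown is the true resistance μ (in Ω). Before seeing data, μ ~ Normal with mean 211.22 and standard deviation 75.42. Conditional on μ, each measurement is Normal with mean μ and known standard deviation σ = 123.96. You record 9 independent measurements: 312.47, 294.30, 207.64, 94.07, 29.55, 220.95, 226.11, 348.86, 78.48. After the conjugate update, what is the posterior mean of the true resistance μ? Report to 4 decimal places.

For Normal data with known variance σ², a Normal(μ₀, σ₀²) prior on μ is conjugate. Posterior precision = 1/σ₀² + n/σ²; posterior mean is the precision-weighted average of μ₀ and x̄.
Σxᵢ = 312.47 + 294.30 + 207.64 + 94.07 + 29.55 + 220.95 + 226.11 + 348.86 + 78.48 = 1812.43, so n·x̄ = 1812.43.
σ₀² = 75.42² = 5688.1764, σ² = 123.96² = 15366.0816; σ² + n·σ₀² = 15366.0816 + 9·5688.1764 = 66559.6692.
Posterior mean = (μ₀/σ₀² + n·x̄/σ²)/(1/σ₀² + n/σ²) = (σ²·μ₀ + σ₀²·n·x̄)/(σ² + n·σ₀²) = (15366.0816·211.22 + 5688.1764·1812.43)/66559.6692 = 13555045.308204/66559.6692 = 203.6525.

203.6525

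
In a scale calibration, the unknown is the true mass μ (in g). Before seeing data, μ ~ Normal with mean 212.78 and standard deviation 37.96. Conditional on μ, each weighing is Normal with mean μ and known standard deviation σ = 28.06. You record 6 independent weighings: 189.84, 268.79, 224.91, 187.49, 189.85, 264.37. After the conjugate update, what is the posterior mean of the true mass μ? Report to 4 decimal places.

220.1993

For Normal data with known variance σ², a Normal(μ₀, σ₀²) prior on μ is conjugate. Posterior precision = 1/σ₀² + n/σ²; posterior mean is the precision-weighted average of μ₀ and x̄.
Σxᵢ = 189.84 + 268.79 + 224.91 + 187.49 + 189.85 + 264.37 = 1325.25, so n·x̄ = 1325.25.
σ₀² = 37.96² = 1440.9616, σ² = 28.06² = 787.3636; σ² + n·σ₀² = 787.3636 + 6·1440.9616 = 9433.1332.
Posterior mean = (μ₀/σ₀² + n·x̄/σ²)/(1/σ₀² + n/σ²) = (σ²·μ₀ + σ₀²·n·x̄)/(σ² + n·σ₀²) = (787.3636·212.78 + 1440.9616·1325.25)/9433.1332 = 2077169.587208/9433.1332 = 220.1993.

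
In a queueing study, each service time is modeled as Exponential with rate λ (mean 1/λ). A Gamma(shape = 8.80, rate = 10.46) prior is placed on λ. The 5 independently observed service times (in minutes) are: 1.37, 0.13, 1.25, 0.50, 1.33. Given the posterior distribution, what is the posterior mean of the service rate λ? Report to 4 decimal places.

0.9176

With a Gamma(shape α, rate β) prior on the exponential rate λ, the posterior after n observations with total T = Σxᵢ is Gamma(α+n, β+T).
Sum of observations T = 4.58 minutes; n = 5.
Posterior: Gamma(8.80+5, 10.46+4.58) = Gamma(13.80, 15.04).
Posterior mean of λ = α/β = 13.80/15.04 = 0.9176.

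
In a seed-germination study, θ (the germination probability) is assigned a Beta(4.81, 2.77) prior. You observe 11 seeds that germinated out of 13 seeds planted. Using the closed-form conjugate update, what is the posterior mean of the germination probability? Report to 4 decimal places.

The Beta prior is conjugate to a Binomial/Bernoulli likelihood; the update adds successes to α and failures to β.
Posterior: Beta(α+k, β+n−k) = Beta(4.81+11, 2.77+2) = Beta(15.81, 4.77).
Posterior mean = α/(α+β) = 15.81/20.58 = 0.7682.

0.7682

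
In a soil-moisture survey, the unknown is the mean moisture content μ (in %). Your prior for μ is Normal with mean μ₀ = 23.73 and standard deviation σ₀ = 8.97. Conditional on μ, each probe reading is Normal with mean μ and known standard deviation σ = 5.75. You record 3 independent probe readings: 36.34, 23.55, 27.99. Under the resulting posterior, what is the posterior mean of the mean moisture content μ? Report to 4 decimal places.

For Normal data with known variance σ², a Normal(μ₀, σ₀²) prior on μ is conjugate. Posterior precision = 1/σ₀² + n/σ²; posterior mean is the precision-weighted average of μ₀ and x̄.
Σxᵢ = 36.34 + 23.55 + 27.99 = 87.88, so n·x̄ = 87.88.
σ₀² = 8.97² = 80.4609, σ² = 5.75² = 33.0625; σ² + n·σ₀² = 33.0625 + 3·80.4609 = 274.4452.
Posterior mean = (μ₀/σ₀² + n·x̄/σ²)/(1/σ₀² + n/σ²) = (σ²·μ₀ + σ₀²·n·x̄)/(σ² + n·σ₀²) = (33.0625·23.73 + 80.4609·87.88)/274.4452 = 7855.477017/274.4452 = 28.6231.

28.6231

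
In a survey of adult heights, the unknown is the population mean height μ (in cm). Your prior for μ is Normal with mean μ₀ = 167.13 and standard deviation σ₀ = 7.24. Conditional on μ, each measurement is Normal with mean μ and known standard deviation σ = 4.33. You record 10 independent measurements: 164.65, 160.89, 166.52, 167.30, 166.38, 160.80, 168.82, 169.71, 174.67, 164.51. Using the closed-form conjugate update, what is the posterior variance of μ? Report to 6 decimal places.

1.810144

For Normal data with known variance σ², a Normal(μ₀, σ₀²) prior on μ is conjugate. Posterior precision = 1/σ₀² + n/σ²; posterior mean is the precision-weighted average of μ₀ and x̄.
σ₀² = 7.24² = 52.4176, σ² = 4.33² = 18.7489; σ² + n·σ₀² = 18.7489 + 10·52.4176 = 542.9249.
Posterior precision = 1/σ₀² + n/σ² = 1/52.4176 + 10/18.7489 = (σ² + n·σ₀²)/(σ₀²σ²) = 542.9249/(52.4176·18.7489); posterior variance σₙ² = σ₀²σ²/(σ² + n·σ₀²) = 52.4176·18.7489/542.9249 = 1.810144.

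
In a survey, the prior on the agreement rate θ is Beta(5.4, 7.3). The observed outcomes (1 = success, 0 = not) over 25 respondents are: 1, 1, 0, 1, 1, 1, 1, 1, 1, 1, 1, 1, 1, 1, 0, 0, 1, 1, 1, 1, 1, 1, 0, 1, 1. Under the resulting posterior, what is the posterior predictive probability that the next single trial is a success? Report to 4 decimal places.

The Beta prior is conjugate to a Binomial/Bernoulli likelihood; the update adds successes to α and failures to β.
Posterior: Beta(α+k, β+n−k) = Beta(5.4+21, 7.3+4) = Beta(26.4, 11.3).
For a single future Bernoulli trial, P(success | data) = α/(α+β) = 0.7003.

0.7003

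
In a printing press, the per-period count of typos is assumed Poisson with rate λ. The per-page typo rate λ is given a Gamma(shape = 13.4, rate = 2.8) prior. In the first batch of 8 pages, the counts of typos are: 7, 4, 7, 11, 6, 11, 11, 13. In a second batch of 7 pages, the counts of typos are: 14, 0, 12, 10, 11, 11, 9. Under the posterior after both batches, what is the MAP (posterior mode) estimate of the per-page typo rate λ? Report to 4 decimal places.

8.3933

With a Gamma(shape α, rate β) prior, the Poisson likelihood is conjugate: the posterior is Gamma(α + ΣXᵢ, β + n).
Batch 1: sum of counts S = 70 over n = 8 pages.
After batch 1: Gamma(α+S, β+n) = Gamma(13.4+70, 2.8+8) = Gamma(83.4, 10.8).
Batch 2: sum of counts S = 67 over n = 7 pages.
After batch 2: Gamma(α+S, β+n) = Gamma(83.4+67, 10.8+7) = Gamma(150.4, 17.8).
Mode of Gamma(α,β) for α≥1 is (α−1)/β = 149.4/17.8 = 8.3933.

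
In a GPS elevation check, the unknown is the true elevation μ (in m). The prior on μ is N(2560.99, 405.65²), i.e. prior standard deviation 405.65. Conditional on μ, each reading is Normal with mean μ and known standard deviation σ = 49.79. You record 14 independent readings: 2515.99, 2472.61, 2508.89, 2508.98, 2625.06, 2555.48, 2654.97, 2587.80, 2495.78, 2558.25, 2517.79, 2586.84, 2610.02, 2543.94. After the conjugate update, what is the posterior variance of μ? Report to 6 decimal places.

For Normal data with known variance σ², a Normal(μ₀, σ₀²) prior on μ is conjugate. Posterior precision = 1/σ₀² + n/σ²; posterior mean is the precision-weighted average of μ₀ and x̄.
σ₀² = 405.65² = 164551.9225, σ² = 49.79² = 2479.0441; σ² + n·σ₀² = 2479.0441 + 14·164551.9225 = 2306205.9591.
Posterior precision = 1/σ₀² + n/σ² = 1/164551.9225 + 14/2479.0441 = (σ² + n·σ₀²)/(σ₀²σ²) = 2306205.9591/(164551.9225·2479.0441); posterior variance σₙ² = σ₀²σ²/(σ² + n·σ₀²) = 164551.9225·2479.0441/2306205.9591 = 176.884233.

176.884233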